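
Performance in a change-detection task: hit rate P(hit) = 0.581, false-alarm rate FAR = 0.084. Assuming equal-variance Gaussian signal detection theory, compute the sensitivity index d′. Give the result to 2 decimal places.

d′ = 1.58

Φ⁻¹(0.581) = 0.2045, Φ⁻¹(0.084) = -1.3787
d' = z(H) − z(FA) = 0.2045 − (-1.3787) = 1.5832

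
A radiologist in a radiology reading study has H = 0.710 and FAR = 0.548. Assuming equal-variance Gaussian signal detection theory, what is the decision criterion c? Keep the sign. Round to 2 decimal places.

z(H) = 0.5534
z(FA) = 0.1206
c = −½·[z(H) + z(FA)] = −0.5 × (0.5534 + 0.1206) = -0.3370
c < 0: the radiologist has a liberal response bias.

c = -0.34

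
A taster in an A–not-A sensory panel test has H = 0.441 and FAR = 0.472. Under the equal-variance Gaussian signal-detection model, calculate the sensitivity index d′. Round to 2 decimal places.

z(H) = -0.1484
z(FA) = -0.0702
d' = z(H) − z(FA) = -0.1484 − (-0.0702) = -0.0782

d′ = -0.08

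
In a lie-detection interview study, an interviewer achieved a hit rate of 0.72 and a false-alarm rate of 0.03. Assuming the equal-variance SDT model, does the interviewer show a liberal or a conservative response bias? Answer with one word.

z(H) = 0.583, z(FA) = -1.881
c = −½·(z(H) + z(FA)) = 0.649
c > 0 → conservative criterion (biased toward responding “no”).

conservative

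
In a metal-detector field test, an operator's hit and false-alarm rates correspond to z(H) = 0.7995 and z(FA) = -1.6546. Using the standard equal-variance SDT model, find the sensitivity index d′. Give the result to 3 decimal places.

d' = z(H) − z(FA) = 0.7995 − (-1.6546) = 2.4541

d′ = 2.454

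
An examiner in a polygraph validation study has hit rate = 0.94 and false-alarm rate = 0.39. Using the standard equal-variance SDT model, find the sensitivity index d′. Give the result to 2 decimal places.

d′ = 1.83

z(H) = 1.555
z(FA) = -0.279
d' = z(H) − z(FA) = 1.555 − (-0.279) = 1.834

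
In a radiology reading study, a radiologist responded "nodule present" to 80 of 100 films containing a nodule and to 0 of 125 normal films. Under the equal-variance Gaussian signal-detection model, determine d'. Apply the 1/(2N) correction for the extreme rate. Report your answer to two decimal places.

The false-alarm rate is 0/125 = 0, so apply the 1/(2N) correction: FA → 1/(2·125) = 0.00400.
z(H) = z(0.80000) = 0.842
z(FA) = z(0.00400) = -2.652
d' = 0.842 − (-2.652) = 3.494

d' = 3.49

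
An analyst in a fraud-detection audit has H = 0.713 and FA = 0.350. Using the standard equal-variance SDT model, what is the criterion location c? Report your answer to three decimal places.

c = -0.088

z(H) = 0.5622
z(FA) = -0.3853
c = −½·[z(H) + z(FA)] = −0.5 × (0.5622 + (-0.3853)) = -0.08845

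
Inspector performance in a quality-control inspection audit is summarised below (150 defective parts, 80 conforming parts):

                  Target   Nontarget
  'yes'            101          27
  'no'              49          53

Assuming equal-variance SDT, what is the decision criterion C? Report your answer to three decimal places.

C = -0.015

H = 101/150 = 0.6733
FA = 27/80 = 0.3375
z(H) = z(0.6733) = 0.4490
z(FA) = z(0.3375) = -0.4193
c = −½·[z(H) + z(FA)] = −0.5 × (0.4490 + (-0.4193)) = -0.01485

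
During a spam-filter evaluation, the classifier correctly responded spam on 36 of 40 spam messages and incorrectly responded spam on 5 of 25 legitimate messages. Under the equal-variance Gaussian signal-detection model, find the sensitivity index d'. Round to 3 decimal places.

H = 36/40 = 0.9000
FA = 5/25 = 0.2000
z(H) = 1.2816
z(FA) = -0.8416
d' = z(H) − z(FA) = 1.2816 − (-0.8416) = 2.1232

d' = 2.123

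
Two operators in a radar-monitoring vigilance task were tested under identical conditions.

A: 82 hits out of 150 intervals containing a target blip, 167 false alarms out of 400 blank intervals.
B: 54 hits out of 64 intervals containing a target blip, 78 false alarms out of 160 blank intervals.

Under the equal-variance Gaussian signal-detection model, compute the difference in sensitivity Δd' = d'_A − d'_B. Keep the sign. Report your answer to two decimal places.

A: z(0.5467) = 0.117, z(0.4175) = -0.208, d' = 0.325
B: z(0.8438) = 1.010, z(0.4875) = -0.031, d' = 1.041
Δd' = d'_A − d'_B = 0.325 − 1.041 = -0.716
B has the higher sensitivity.

Δd' = -0.72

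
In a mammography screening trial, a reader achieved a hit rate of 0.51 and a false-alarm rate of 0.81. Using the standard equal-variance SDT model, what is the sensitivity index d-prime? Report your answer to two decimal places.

d-prime = -0.85

z(H) = 0.025
z(FA) = 0.878
d' = z(H) − z(FA) = 0.025 − 0.878 = -0.853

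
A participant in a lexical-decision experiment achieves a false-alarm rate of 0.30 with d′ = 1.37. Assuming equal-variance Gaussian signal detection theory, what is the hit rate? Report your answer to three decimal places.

hit rate = 0.801

z(false-alarm rate) = z(0.30) = -0.5244
z(H) = z(FA) + d' = -0.5244 + 1.37 = 0.8456
hit rate = Φ(0.8456) = 0.8011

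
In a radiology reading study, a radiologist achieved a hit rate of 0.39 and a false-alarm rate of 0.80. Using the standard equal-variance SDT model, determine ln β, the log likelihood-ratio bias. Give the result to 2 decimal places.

ln β = 0.32

Φ⁻¹(H) = Φ⁻¹(0.39) = -0.279
Φ⁻¹(FA) = Φ⁻¹(0.80) = 0.842
ln β = −½·[z(H)² − z(FA)²] = −0.5 × (0.078 − 0.709) = 0.3155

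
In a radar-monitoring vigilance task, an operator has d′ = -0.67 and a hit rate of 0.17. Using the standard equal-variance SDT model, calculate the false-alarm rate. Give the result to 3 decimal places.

z(hit rate) = z(0.17) = -0.9542
z(FA) = z(H) − d' = -0.9542 − (-0.67) = -0.2842
false-alarm rate = Φ(-0.2842) = 0.3881

false-alarm rate = 0.388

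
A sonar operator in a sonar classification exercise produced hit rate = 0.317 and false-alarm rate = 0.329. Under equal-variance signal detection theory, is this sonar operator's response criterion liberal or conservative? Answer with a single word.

z(H) = -0.476, z(FA) = -0.443
c = −½·(z(H) + z(FA)) = 0.4595
c > 0 → conservative criterion (biased toward responding “no”).

conservative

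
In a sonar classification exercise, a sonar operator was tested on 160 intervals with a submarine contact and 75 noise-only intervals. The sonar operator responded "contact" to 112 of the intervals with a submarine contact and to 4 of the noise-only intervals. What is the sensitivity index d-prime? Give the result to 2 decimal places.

d-prime = 2.14

H = 112/160 = 0.7000
FA = 4/75 = 0.0533
z(H) = 0.524
z(FA) = -1.614
d' = z(H) − z(FA) = 0.524 − (-1.614) = 2.138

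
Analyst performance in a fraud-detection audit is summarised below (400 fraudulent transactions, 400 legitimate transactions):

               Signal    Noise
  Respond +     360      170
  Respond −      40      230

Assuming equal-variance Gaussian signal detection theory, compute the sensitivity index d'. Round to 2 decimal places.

H = 360/400 = 0.9000
FA = 170/400 = 0.4250
z(H) = z(0.9000) = 1.2816
z(FA) = z(0.4250) = -0.1891
d' = z(H) − z(FA) = 1.2816 − (-0.1891) = 1.4707

d' = 1.47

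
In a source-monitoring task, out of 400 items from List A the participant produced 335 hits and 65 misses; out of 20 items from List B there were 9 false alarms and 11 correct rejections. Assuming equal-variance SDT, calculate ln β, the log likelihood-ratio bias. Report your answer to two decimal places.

ln β = -0.48

H = 335/400 = 0.8375
FA = 9/20 = 0.4500
z(H) = 0.984
z(FA) = -0.126
ln β = −½·[z(H)² − z(FA)²] = −0.5 × (0.968 − 0.016) = -0.476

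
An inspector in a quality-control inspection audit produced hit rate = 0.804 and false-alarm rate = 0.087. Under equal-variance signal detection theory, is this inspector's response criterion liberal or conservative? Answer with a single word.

z(H) = 0.856, z(FA) = -1.359
c = −½·(z(H) + z(FA)) = 0.2515
c > 0 → conservative criterion (biased toward responding “no”).

conservative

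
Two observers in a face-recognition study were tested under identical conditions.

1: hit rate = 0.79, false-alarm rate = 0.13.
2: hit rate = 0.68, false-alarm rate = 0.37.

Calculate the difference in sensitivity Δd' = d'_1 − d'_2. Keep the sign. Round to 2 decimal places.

1: z(0.79) = 0.806, z(0.13) = -1.126, d' = 1.932
2: z(0.68) = 0.468, z(0.37) = -0.332, d' = 0.800
Δd' = d'_1 − d'_2 = 1.932 − 0.800 = 1.132
1 has the higher sensitivity.

Δd' = 1.13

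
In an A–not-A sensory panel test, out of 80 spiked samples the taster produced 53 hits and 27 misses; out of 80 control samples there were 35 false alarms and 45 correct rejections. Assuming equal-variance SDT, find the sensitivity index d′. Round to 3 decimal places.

H = 53/80 = 0.6625
FA = 35/80 = 0.4375
Φ⁻¹(0.6625) = 0.4193, Φ⁻¹(0.4375) = -0.1573
d' = z(H) − z(FA) = 0.4193 − (-0.1573) = 0.5766

d′ = 0.577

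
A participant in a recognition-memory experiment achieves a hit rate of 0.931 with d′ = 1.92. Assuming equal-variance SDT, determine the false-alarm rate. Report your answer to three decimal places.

false-alarm rate = 0.331

z(hit rate) = z(0.931) = 1.4833
z(FA) = z(H) − d' = 1.4833 − 1.92 = -0.4367
false-alarm rate = Φ(-0.4367) = 0.3312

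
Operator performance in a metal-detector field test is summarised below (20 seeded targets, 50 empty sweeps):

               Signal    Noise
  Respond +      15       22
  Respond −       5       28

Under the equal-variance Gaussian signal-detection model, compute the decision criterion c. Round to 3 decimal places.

H = 15/20 = 0.7500
FA = 22/50 = 0.4400
z(H) = z(0.7500) = 0.6745
z(FA) = z(0.4400) = -0.1510
c = −½·[z(H) + z(FA)] = −0.5 × (0.6745 + (-0.1510)) = -0.26175

c = -0.262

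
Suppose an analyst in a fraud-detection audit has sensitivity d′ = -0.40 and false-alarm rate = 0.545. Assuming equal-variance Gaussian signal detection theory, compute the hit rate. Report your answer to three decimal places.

z(false-alarm rate) = z(0.545) = 0.1130
z(H) = z(FA) + d' = 0.1130 + (-0.40) = -0.2870
hit rate = Φ(-0.2870) = 0.3871

hit rate = 0.387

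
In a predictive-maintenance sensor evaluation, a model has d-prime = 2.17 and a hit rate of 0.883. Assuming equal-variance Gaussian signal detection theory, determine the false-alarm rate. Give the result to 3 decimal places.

false-alarm rate = 0.164

z(hit rate) = z(0.883) = 1.1901
z(FA) = z(H) − d' = 1.1901 − 2.17 = -0.9799
false-alarm rate = Φ(-0.9799) = 0.1636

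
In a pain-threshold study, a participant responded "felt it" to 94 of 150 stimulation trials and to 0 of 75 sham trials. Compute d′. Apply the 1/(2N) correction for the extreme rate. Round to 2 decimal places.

The false-alarm rate is 0/75 = 0, so apply the 1/(2N) correction: FA → 1/(2·75) = 0.00667.
z(H) = z(0.62667) = 0.323
z(FA) = z(0.00667) = -2.475
d' = 0.323 − (-2.475) = 2.798

d′ = 2.80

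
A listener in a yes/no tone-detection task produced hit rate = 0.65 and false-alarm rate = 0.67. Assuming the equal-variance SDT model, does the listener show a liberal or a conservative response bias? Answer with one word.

liberal

z(H) = 0.385, z(FA) = 0.440
c = −½·(z(H) + z(FA)) = -0.4125
c < 0 → liberal criterion (biased toward responding “yes”).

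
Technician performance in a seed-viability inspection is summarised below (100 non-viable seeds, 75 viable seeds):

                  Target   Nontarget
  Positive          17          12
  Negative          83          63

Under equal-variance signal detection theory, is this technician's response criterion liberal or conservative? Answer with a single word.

conservative

z(H) = -0.954, z(FA) = -0.994
c = −½·(z(H) + z(FA)) = 0.974
c > 0 → conservative criterion (biased toward responding “no”).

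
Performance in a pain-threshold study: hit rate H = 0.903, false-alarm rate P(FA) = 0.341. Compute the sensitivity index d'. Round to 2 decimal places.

Φ⁻¹(0.903) = 1.299, Φ⁻¹(0.341) = -0.410
d' = z(H) − z(FA) = 1.299 − (-0.410) = 1.709

d' = 1.71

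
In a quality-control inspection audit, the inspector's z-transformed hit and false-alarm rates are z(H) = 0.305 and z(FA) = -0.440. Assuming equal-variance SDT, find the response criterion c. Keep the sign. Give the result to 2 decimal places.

c = −½·[z(H) + z(FA)] = −½·(0.305 + (-0.440)) = 0.0675
c > 0: the inspector has a conservative response bias.

c = 0.07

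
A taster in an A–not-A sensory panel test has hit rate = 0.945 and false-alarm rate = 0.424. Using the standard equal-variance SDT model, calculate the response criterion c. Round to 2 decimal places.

Φ⁻¹(H) = Φ⁻¹(0.945) = 1.5982
Φ⁻¹(FA) = Φ⁻¹(0.424) = -0.1917
c = −½·[z(H) + z(FA)] = −0.5 × (1.5982 + (-0.1917)) = -0.70325

c = -0.70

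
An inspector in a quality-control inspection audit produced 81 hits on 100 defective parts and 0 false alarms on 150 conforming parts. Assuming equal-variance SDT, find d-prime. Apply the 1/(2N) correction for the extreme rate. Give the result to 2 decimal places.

The false-alarm rate is 0/150 = 0, so apply the 1/(2N) correction: FA → 1/(2·150) = 0.00333.
z(H) = z(0.81000) = 0.878
z(FA) = z(0.00333) = -2.713
d' = 0.878 − (-2.713) = 3.591

d-prime = 3.59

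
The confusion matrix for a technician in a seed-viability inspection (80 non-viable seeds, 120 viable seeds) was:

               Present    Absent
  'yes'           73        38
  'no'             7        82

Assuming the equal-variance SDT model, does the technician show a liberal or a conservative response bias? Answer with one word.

liberal

z(H) = 1.356, z(FA) = -0.477
c = −½·(z(H) + z(FA)) = -0.4395
c < 0 → liberal criterion (biased toward responding “yes”).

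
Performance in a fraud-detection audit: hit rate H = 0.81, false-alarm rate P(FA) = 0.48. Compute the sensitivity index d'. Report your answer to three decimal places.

d' = 0.928

z(H) = 0.8779
z(FA) = -0.0502
d' = z(H) − z(FA) = 0.8779 − (-0.0502) = 0.9281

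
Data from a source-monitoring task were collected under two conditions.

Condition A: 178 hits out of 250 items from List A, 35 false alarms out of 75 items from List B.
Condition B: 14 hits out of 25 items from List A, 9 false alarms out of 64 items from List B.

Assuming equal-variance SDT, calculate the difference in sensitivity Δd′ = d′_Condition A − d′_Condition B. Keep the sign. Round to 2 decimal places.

Condition A: z(0.7120) = 0.559, z(0.4667) = -0.084, d' = 0.643
Condition B: z(0.5600) = 0.151, z(0.1406) = -1.078, d' = 1.229
Δd' = d'_Condition A − d'_Condition B = 0.643 − 1.229 = -0.586
Condition B has the higher sensitivity.

Δd′ = -0.59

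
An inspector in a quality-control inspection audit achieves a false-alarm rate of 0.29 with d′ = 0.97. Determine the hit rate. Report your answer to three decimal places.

hit rate = 0.662

z(false-alarm rate) = z(0.29) = -0.5534
z(H) = z(FA) + d' = -0.5534 + 0.97 = 0.4166
hit rate = Φ(0.4166) = 0.6615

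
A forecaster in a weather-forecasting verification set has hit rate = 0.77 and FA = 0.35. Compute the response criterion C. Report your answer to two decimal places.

C = -0.18

Φ⁻¹(H) = Φ⁻¹(0.77) = 0.7388
Φ⁻¹(FA) = Φ⁻¹(0.35) = -0.3853
c = −½·[z(H) + z(FA)] = −0.5 × (0.7388 + (-0.3853)) = -0.17675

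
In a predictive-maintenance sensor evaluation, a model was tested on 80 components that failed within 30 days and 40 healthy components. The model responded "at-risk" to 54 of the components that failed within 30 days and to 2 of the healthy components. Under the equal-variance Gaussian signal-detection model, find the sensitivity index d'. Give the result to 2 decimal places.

H = 54/80 = 0.6750
FA = 2/40 = 0.0500
z(H) = z(0.6750) = 0.454
z(FA) = z(0.0500) = -1.645
d' = z(H) − z(FA) = 0.454 − (-1.645) = 2.099

d' = 2.10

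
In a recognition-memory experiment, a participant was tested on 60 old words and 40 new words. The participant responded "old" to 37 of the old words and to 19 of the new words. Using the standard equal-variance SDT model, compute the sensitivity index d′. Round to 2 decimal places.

d′ = 0.36

H = 37/60 = 0.6167
FA = 19/40 = 0.4750
z(0.6167) = 0.297, z(0.4750) = -0.063
d' = z(H) − z(FA) = 0.297 − (-0.063) = 0.360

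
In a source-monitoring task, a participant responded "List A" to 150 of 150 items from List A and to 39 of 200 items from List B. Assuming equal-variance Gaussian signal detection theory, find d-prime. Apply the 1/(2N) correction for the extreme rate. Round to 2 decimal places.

The hit rate is 150/150 = 1, so apply the 1/(2N) correction: H → 1 − 1/(2·150) = 0.99667.
z(H) = z(0.99667) = 2.713
z(FA) = z(0.19500) = -0.860
d' = 2.713 − (-0.860) = 3.573

d-prime = 3.57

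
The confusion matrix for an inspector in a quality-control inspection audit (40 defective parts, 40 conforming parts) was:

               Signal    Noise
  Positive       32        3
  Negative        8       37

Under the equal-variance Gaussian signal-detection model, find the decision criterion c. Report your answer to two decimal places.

H = 32/40 = 0.8000
FA = 3/40 = 0.0750
Φ⁻¹(0.8000) = 0.842, Φ⁻¹(0.0750) = -1.440
c = −½·[z(H) + z(FA)] = −0.5 × (0.842 + (-1.440)) = 0.299

c = 0.30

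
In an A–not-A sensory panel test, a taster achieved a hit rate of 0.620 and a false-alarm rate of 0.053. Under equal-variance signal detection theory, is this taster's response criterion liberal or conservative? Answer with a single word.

conservative

z(H) = 0.305, z(FA) = -1.616
c = −½·(z(H) + z(FA)) = 0.6555
c > 0 → conservative criterion (biased toward responding “no”).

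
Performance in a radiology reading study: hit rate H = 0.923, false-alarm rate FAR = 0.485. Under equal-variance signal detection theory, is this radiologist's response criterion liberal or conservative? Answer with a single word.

liberal

z(H) = 1.426, z(FA) = -0.038
c = −½·(z(H) + z(FA)) = -0.694
c < 0 → liberal criterion (biased toward responding “yes”).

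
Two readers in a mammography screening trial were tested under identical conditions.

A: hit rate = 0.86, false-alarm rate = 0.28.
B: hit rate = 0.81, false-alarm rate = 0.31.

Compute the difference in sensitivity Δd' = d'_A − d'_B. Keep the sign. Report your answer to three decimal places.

A: z(0.86) = 1.0803, z(0.28) = -0.5828, d' = 1.6631
B: z(0.81) = 0.8779, z(0.31) = -0.4959, d' = 1.3738
Δd' = d'_A − d'_B = 1.6631 − 1.3738 = 0.2893
A has the higher sensitivity.

Δd' = 0.289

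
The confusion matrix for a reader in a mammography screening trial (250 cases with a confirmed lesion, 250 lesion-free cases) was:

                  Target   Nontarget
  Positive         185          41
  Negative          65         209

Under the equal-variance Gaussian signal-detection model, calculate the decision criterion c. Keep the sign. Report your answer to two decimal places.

c = 0.17

H = 185/250 = 0.7400
FA = 41/250 = 0.1640
Φ⁻¹(H) = 0.643
Φ⁻¹(FA) = -0.978
c = −½·[z(H) + z(FA)] = −0.5 × (0.643 + (-0.978)) = 0.1675
c > 0: the reader has a conservative response bias.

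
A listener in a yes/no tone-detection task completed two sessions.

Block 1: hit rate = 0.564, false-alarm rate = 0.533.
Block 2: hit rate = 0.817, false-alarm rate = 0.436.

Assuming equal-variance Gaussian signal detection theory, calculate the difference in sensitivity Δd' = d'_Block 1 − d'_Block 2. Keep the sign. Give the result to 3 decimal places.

Block 1: z(0.564) = 0.1611, z(0.533) = 0.0828, d' = 0.0783
Block 2: z(0.817) = 0.9040, z(0.436) = -0.1611, d' = 1.0651
Δd' = d'_Block 1 − d'_Block 2 = 0.0783 − 1.0651 = -0.9868
Block 2 has the higher sensitivity.

Δd' = -0.987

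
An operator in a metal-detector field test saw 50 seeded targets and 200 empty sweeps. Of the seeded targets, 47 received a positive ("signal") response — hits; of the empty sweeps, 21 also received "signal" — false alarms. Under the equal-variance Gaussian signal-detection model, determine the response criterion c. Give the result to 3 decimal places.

H = 47/50 = 0.9400
FA = 21/200 = 0.1050
z(0.9400) = 1.5548, z(0.1050) = -1.2536
c = −½·[z(H) + z(FA)] = −0.5 × (1.5548 + (-1.2536)) = -0.1506

c = -0.151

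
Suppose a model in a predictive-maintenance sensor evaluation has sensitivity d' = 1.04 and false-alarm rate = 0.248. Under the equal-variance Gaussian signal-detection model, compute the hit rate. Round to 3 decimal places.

hit rate = 0.640

z(false-alarm rate) = z(0.248) = -0.6808
z(H) = z(FA) + d' = -0.6808 + 1.04 = 0.3592
hit rate = Φ(0.3592) = 0.6403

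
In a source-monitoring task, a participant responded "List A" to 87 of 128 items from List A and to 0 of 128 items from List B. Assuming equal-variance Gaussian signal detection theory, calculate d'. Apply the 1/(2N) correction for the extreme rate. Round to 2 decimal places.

d' = 3.13

The false-alarm rate is 0/128 = 0, so apply the 1/(2N) correction: FA → 1/(2·128) = 0.00391.
z(H) = z(0.67969) = 0.467
z(FA) = z(0.00391) = -2.660
d' = 0.467 − (-2.660) = 3.127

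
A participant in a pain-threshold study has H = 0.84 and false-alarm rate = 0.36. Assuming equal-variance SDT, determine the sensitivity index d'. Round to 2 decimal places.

z(H) = z(0.84) = 0.994
z(FA) = z(0.36) = -0.358
d' = z(H) − z(FA) = 0.994 − (-0.358) = 1.352

d' = 1.35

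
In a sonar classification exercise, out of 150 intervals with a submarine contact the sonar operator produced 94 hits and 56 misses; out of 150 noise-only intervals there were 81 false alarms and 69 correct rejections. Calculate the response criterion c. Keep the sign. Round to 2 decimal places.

c = -0.21

H = 94/150 = 0.6267
FA = 81/150 = 0.5400
Φ⁻¹(H) = Φ⁻¹(0.6267) = 0.323
Φ⁻¹(FA) = Φ⁻¹(0.5400) = 0.100
c = −½·[z(H) + z(FA)] = −0.5 × (0.323 + 0.100) = -0.2115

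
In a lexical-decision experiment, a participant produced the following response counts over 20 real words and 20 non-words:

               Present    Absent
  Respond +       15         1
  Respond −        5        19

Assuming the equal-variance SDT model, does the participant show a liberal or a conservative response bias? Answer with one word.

conservative

z(H) = 0.674, z(FA) = -1.645
c = −½·(z(H) + z(FA)) = 0.4855
c > 0 → conservative criterion (biased toward responding “no”).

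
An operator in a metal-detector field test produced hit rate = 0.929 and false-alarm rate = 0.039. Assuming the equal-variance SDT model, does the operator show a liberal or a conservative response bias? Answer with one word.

z(H) = 1.468, z(FA) = -1.762
c = −½·(z(H) + z(FA)) = 0.147
c > 0 → conservative criterion (biased toward responding “no”).

conservative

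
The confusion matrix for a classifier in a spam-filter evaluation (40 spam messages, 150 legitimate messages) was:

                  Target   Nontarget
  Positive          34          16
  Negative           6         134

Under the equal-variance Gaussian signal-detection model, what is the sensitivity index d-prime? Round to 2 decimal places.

d-prime = 2.28

H = 34/40 = 0.8500
FA = 16/150 = 0.1067
z(0.8500) = 1.036, z(0.1067) = -1.244
d' = z(H) − z(FA) = 1.036 − (-1.244) = 2.280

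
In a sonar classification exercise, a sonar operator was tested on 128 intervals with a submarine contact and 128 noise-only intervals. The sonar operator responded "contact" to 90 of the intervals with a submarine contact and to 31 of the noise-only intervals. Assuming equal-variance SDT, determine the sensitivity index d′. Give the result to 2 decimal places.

H = 90/128 = 0.7031
FA = 31/128 = 0.2422
z(H) = z(0.7031) = 0.5333
z(FA) = z(0.2422) = -0.6992
d' = z(H) − z(FA) = 0.5333 − (-0.6992) = 1.2325

d′ = 1.23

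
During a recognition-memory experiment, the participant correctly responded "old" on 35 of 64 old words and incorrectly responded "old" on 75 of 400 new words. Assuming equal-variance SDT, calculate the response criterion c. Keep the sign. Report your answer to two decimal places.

c = 0.38

H = 35/64 = 0.5469
FA = 75/400 = 0.1875
z(0.5469) = 0.118, z(0.1875) = -0.887
c = −½·[z(H) + z(FA)] = −0.5 × (0.118 + (-0.887)) = 0.3845
c > 0: the participant has a conservative response bias.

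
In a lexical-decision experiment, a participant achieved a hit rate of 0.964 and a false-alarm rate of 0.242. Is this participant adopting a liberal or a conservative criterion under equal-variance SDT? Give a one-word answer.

z(H) = 1.799, z(FA) = -0.700
c = −½·(z(H) + z(FA)) = -0.5495
c < 0 → liberal criterion (biased toward responding “yes”).

liberal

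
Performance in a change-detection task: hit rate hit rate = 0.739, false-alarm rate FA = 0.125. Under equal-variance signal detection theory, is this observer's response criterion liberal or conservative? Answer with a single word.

z(H) = 0.640, z(FA) = -1.150
c = −½·(z(H) + z(FA)) = 0.255
c > 0 → conservative criterion (biased toward responding “no”).

conservative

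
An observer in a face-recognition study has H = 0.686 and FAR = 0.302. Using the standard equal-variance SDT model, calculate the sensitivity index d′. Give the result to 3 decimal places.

z(H) = 0.4845
z(FA) = -0.5187
d' = z(H) − z(FA) = 0.4845 − (-0.5187) = 1.0032

d′ = 1.003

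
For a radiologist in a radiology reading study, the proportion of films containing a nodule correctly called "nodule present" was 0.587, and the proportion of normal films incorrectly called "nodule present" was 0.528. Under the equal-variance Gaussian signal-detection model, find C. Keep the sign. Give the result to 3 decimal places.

C = -0.145

z(H) = 0.2198
z(FA) = 0.0702
c = −½·[z(H) + z(FA)] = −0.5 × (0.2198 + 0.0702) = -0.1450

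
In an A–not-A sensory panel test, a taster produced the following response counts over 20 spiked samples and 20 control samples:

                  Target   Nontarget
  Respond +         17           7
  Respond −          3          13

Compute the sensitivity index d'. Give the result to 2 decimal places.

H = 17/20 = 0.8500
FA = 7/20 = 0.3500
z(H) = z(0.8500) = 1.0364
z(FA) = z(0.3500) = -0.3853
d' = z(H) − z(FA) = 1.0364 − (-0.3853) = 1.4217

d' = 1.42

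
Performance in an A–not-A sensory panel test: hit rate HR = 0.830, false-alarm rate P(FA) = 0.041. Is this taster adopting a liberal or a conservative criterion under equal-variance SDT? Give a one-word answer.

conservative

z(H) = 0.954, z(FA) = -1.739
c = −½·(z(H) + z(FA)) = 0.3925
c > 0 → conservative criterion (biased toward responding “no”).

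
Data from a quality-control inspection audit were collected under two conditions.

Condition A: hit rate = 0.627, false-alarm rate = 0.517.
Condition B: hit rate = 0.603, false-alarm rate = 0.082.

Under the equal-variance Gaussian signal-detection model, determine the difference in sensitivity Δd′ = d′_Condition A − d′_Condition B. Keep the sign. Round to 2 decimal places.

Δd′ = -1.37

Condition A: z(0.627) = 0.324, z(0.517) = 0.043, d' = 0.281
Condition B: z(0.603) = 0.261, z(0.082) = -1.392, d' = 1.653
Δd' = d'_Condition A − d'_Condition B = 0.281 − 1.653 = -1.372
Condition B has the higher sensitivity.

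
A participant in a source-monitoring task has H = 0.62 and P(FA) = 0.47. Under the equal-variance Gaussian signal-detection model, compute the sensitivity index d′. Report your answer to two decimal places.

z(H) = 0.305
z(FA) = -0.075
d' = z(H) − z(FA) = 0.305 − (-0.075) = 0.380

d′ = 0.38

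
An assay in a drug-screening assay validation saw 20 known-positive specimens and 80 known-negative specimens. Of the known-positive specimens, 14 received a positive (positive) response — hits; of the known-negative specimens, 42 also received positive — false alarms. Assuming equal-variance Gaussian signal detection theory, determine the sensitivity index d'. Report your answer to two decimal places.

H = 14/20 = 0.7000
FA = 42/80 = 0.5250
z(H) = z(0.7000) = 0.524
z(FA) = z(0.5250) = 0.063
d' = z(H) − z(FA) = 0.524 − 0.063 = 0.461

d' = 0.46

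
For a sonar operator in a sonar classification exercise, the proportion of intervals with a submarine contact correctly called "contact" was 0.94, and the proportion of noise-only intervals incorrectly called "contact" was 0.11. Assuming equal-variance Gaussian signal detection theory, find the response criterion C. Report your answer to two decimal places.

C = -0.16

z(0.94) = 1.5548, z(0.11) = -1.2265
c = −½·[z(H) + z(FA)] = −0.5 × (1.5548 + (-1.2265)) = -0.16415
c < 0: the sonar operator has a liberal response bias.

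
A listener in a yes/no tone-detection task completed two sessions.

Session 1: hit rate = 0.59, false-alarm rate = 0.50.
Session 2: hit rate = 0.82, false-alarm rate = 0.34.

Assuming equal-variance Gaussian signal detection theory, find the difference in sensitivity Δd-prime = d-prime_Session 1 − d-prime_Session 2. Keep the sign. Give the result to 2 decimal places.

Δd-prime = -1.10

Session 1: z(0.59) = 0.228, z(0.50) = 0.000, d' = 0.228
Session 2: z(0.82) = 0.915, z(0.34) = -0.412, d' = 1.327
Δd' = d'_Session 1 − d'_Session 2 = 0.228 − 1.327 = -1.099
Session 2 has the higher sensitivity.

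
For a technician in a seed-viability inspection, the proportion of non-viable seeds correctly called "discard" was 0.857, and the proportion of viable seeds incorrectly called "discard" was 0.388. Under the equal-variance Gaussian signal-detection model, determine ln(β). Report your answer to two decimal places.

ln β = -0.53

Φ⁻¹(H) = 1.067
Φ⁻¹(FA) = -0.285
ln β = −½·[z(H)² − z(FA)²] = −0.5 × (1.138 − 0.081) = -0.5285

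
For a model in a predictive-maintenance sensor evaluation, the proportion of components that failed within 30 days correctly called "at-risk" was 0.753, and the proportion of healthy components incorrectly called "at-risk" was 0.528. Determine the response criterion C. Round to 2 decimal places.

C = -0.38

z(0.753) = 0.6840, z(0.528) = 0.0702
c = −½·[z(H) + z(FA)] = −0.5 × (0.6840 + 0.0702) = -0.3771
c < 0: the model has a liberal response bias.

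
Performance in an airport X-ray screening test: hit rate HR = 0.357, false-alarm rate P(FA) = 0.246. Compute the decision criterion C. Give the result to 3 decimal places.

z(H) = -0.3665
z(FA) = -0.6871
c = −½·[z(H) + z(FA)] = −0.5 × (-0.3665 + (-0.6871)) = 0.5268

C = 0.527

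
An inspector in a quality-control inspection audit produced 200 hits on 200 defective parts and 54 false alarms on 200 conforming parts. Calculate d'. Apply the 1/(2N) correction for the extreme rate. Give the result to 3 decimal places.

d' = 3.420

The hit rate is 200/200 = 1, so apply the 1/(2N) correction: H → 1 − 1/(2·200) = 0.99750.
z(H) = z(0.99750) = 2.8070
z(FA) = z(0.27000) = -0.6128
d' = 2.8070 − (-0.6128) = 3.4198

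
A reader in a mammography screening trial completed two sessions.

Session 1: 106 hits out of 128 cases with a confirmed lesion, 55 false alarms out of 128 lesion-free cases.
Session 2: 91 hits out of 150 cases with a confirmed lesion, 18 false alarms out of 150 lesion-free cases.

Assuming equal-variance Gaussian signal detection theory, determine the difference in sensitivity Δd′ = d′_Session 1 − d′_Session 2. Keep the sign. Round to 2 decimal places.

Session 1: z(0.8281) = 0.947, z(0.4297) = -0.177, d' = 1.124
Session 2: z(0.6067) = 0.271, z(0.1200) = -1.175, d' = 1.446
Δd' = d'_Session 1 − d'_Session 2 = 1.124 − 1.446 = -0.322
Session 2 has the higher sensitivity.

Δd′ = -0.32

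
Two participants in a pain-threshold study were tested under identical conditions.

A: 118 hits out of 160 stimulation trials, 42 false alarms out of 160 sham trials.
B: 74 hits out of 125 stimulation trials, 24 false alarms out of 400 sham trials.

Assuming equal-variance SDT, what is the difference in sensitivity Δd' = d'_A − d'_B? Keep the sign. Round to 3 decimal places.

Δd' = -0.516

A: z(0.7375) = 0.6357, z(0.2625) = -0.6357, d' = 1.2714
B: z(0.5920) = 0.2327, z(0.0600) = -1.5548, d' = 1.7875
Δd' = d'_A − d'_B = 1.2714 − 1.7875 = -0.5161
B has the higher sensitivity.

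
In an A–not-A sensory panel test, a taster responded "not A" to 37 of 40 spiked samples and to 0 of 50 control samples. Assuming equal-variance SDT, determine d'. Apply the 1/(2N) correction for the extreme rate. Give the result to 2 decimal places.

d' = 3.77

The false-alarm rate is 0/50 = 0, so apply the 1/(2N) correction: FA → 1/(2·50) = 0.01000.
z(H) = z(0.92500) = 1.440
z(FA) = z(0.01000) = -2.326
d' = 1.440 − (-2.326) = 3.766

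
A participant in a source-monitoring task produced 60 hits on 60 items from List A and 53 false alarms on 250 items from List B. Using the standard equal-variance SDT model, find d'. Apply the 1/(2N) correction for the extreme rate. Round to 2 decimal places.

d' = 3.19

The hit rate is 60/60 = 1, so apply the 1/(2N) correction: H → 1 − 1/(2·60) = 0.99167.
z(H) = z(0.99167) = 2.394
z(FA) = z(0.21200) = -0.800
d' = 2.394 − (-0.800) = 3.194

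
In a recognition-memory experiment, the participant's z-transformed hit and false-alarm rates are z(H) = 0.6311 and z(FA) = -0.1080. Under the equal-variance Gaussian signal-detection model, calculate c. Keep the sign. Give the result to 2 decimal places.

c = -0.26

c = −½·[z(H) + z(FA)] = −½·(0.6311 + (-0.1080)) = -0.26155
c < 0: the participant has a liberal response bias.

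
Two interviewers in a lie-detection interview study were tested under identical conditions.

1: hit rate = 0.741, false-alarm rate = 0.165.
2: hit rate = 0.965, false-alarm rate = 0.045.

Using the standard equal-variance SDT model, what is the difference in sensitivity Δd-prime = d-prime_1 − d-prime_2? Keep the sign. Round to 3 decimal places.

1: z(0.741) = 0.6464, z(0.165) = -0.9741, d' = 1.6205
2: z(0.965) = 1.8119, z(0.045) = -1.6954, d' = 3.5073
Δd' = d'_1 − d'_2 = 1.6205 − 3.5073 = -1.8868
2 has the higher sensitivity.

Δd-prime = -1.887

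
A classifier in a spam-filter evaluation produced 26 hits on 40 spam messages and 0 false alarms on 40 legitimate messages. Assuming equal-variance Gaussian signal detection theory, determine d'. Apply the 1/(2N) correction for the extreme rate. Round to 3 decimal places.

The false-alarm rate is 0/40 = 0, so apply the 1/(2N) correction: FA → 1/(2·40) = 0.01250.
z(H) = z(0.65000) = 0.3853
z(FA) = z(0.01250) = -2.2414
d' = 0.3853 − (-2.2414) = 2.6267

d' = 2.627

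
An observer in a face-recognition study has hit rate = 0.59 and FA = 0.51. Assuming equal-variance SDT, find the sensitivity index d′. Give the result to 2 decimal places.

d′ = 0.20

Φ⁻¹(H) = 0.2275
Φ⁻¹(FA) = 0.0251
d' = z(H) − z(FA) = 0.2275 − 0.0251 = 0.2024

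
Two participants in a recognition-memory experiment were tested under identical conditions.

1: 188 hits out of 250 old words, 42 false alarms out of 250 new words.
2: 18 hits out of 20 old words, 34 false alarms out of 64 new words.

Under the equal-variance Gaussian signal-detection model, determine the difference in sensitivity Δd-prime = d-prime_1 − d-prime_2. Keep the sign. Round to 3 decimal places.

Δd-prime = 0.440

1: z(0.7520) = 0.6808, z(0.1680) = -0.9621, d' = 1.6429
2: z(0.9000) = 1.2816, z(0.5312) = 0.0783, d' = 1.2033
Δd' = d'_1 − d'_2 = 1.6429 − 1.2033 = 0.4396
1 has the higher sensitivity.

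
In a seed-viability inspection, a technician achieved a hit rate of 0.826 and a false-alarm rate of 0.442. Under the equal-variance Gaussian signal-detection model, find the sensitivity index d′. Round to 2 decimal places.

z(H) = 0.9385
z(FA) = -0.1459
d' = z(H) − z(FA) = 0.9385 − (-0.1459) = 1.0844

d′ = 1.08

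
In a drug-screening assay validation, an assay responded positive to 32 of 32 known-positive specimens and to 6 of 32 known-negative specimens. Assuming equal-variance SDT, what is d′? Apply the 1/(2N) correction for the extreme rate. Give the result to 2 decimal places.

d′ = 3.04

The hit rate is 32/32 = 1, so apply the 1/(2N) correction: H → 1 − 1/(2·32) = 0.98438.
z(H) = z(0.98438) = 2.154
z(FA) = z(0.18750) = -0.887
d' = 2.154 − (-0.887) = 3.041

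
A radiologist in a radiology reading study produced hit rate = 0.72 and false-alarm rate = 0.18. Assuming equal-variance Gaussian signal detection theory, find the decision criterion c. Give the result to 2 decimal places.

c = 0.17

z(0.72) = 0.5828, z(0.18) = -0.9154
c = −½·[z(H) + z(FA)] = −0.5 × (0.5828 + (-0.9154)) = 0.1663
c > 0: the radiologist has a conservative response bias.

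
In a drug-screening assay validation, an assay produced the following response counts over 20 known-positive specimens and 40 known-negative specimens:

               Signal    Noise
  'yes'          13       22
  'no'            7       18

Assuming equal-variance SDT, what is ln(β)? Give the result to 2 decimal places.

ln β = -0.07

H = 13/20 = 0.6500
FA = 22/40 = 0.5500
Φ⁻¹(0.6500) = 0.385, Φ⁻¹(0.5500) = 0.126
ln β = −½·[z(H)² − z(FA)²] = −0.5 × (0.148 − 0.016) = -0.066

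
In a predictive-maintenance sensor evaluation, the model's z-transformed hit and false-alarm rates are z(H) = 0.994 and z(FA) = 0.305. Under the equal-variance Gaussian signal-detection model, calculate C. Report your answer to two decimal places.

C = -0.65

c = −½·[z(H) + z(FA)] = −½·(0.994 + 0.305) = -0.6495
c < 0: the model has a liberal response bias.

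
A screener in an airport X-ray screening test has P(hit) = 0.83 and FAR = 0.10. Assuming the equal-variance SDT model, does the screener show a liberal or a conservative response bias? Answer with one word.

z(H) = 0.954, z(FA) = -1.282
c = −½·(z(H) + z(FA)) = 0.164
c > 0 → conservative criterion (biased toward responding “no”).

conservative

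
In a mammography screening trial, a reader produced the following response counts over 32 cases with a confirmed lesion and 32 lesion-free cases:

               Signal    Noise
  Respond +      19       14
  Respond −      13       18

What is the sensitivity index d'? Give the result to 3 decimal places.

d' = 0.395

H = 19/32 = 0.5938
FA = 14/32 = 0.4375
z(H) = z(0.5938) = 0.2373
z(FA) = z(0.4375) = -0.1573
d' = z(H) − z(FA) = 0.2373 − (-0.1573) = 0.3946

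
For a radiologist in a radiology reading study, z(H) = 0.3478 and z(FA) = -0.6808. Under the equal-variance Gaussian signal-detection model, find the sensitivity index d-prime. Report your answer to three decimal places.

d' = z(H) − z(FA) = 0.3478 − (-0.6808) = 1.0286

d-prime = 1.029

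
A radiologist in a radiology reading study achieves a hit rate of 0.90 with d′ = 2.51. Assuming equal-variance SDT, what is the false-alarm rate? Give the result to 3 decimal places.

z(hit rate) = z(0.90) = 1.2816
z(FA) = z(H) − d' = 1.2816 − 2.51 = -1.2284
false-alarm rate = Φ(-1.2284) = 0.1096

false-alarm rate = 0.110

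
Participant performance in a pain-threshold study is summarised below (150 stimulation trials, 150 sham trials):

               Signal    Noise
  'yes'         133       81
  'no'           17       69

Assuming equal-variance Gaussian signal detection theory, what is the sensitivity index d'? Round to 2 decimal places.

d' = 1.11

H = 133/150 = 0.8867
FA = 81/150 = 0.5400
Φ⁻¹(H) = Φ⁻¹(0.8867) = 1.2092
Φ⁻¹(FA) = Φ⁻¹(0.5400) = 0.1004
d' = z(H) − z(FA) = 1.2092 − 0.1004 = 1.1088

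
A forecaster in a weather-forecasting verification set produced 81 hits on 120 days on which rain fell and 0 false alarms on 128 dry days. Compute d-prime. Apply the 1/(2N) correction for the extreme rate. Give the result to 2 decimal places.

d-prime = 3.11

The false-alarm rate is 0/128 = 0, so apply the 1/(2N) correction: FA → 1/(2·128) = 0.00391.
z(H) = z(0.67500) = 0.454
z(FA) = z(0.00391) = -2.660
d' = 0.454 − (-2.660) = 3.114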